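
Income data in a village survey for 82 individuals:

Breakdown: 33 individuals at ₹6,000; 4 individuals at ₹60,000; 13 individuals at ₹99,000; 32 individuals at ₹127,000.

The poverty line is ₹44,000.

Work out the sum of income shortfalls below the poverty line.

₹1,254,000

Incomes under z: 33×₹6,000 (q = 33 of N = 82).
Individual gaps: 33×(44000−6000) = 1254000.
Aggregate gap = ₹1,254,000.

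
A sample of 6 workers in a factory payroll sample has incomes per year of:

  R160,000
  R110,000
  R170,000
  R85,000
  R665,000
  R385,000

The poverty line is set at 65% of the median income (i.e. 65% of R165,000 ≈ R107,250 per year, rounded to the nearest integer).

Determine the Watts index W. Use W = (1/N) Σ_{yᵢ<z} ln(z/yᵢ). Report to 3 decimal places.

0.039

Below the line: R85,000 (q = 1 of N = 6).
Log shortfalls: ln(107250/85000) = 0.2325.
W = 0.232511 / 6 = 0.039.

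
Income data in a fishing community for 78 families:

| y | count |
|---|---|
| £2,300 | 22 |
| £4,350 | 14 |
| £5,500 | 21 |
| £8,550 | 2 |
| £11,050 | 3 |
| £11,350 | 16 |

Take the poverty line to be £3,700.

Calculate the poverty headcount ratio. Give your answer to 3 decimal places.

0.282

22 of the 78 families have income below £3,700.
H = 22/78 = 0.282.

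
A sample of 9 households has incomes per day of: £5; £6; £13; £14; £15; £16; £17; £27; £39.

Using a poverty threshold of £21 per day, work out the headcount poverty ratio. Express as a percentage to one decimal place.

7 of the 9 households have income below £21.
H = 7/9 = 77.8%.

77.8%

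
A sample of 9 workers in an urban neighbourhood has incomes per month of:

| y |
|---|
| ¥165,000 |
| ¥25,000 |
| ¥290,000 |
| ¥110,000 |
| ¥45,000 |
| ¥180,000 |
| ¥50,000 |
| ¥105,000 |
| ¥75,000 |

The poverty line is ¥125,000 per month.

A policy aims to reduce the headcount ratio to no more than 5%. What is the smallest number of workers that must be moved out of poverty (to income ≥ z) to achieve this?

Currently q = 6 of N = 9 are below the line (H = 0.667).
A headcount ratio of at most 5% allows at most ⌊0.05 × 9⌋ = 0 poor workers.
So at least 6 − 0 = 6 must be lifted.

6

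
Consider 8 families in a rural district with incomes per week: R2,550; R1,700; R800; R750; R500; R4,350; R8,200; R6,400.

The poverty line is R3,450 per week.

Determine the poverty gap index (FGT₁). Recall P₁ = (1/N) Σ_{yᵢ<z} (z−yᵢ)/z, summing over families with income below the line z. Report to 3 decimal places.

Below the line: R500, R750, R800, R1,700, R2,550 (q = 5 of N = 8).
Normalized shortfalls: (3450−500)/3450 = 0.8551; (3450−750)/3450 = 0.7826; (3450−800)/3450 = 0.7681; (3450−1700)/3450 = 0.5072; (3450−2550)/3450 = 0.2609.
Σ = 3.173913. Dividing by the full population N = 8 gives P₁ = 0.397.

0.397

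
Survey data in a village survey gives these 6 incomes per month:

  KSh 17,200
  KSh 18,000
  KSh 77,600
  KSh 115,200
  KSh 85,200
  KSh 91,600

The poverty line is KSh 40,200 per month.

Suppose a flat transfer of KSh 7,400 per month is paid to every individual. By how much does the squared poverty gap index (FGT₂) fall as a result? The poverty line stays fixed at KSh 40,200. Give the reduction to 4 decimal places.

0.0577

Before: below the line — KSh 17,200, KSh 18,000; squared poverty gap index (FGT₂) = 0.105385.
After the KSh 7,400 transfer: below the line — KSh 24,600, KSh 25,400; squared poverty gap index (FGT₂) = 0.047689.
Reduction = 0.105385 − 0.047689 = 0.0577.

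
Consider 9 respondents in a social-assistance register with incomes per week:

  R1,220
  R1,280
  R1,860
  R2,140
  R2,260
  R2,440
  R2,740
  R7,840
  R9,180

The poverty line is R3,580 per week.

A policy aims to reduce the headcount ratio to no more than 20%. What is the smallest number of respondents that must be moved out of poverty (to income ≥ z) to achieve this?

6

Currently q = 7 of N = 9 are below the line (H = 0.778).
A headcount ratio of at most 20% allows at most ⌊0.20 × 9⌋ = 1 poor respondents.
So at least 7 − 1 = 6 must be lifted.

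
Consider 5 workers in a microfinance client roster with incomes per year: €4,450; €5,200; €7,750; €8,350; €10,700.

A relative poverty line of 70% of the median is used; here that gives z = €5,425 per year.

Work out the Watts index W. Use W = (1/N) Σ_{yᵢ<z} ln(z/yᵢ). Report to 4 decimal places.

0.0481

Poor units: €4,450, €5,200 (q = 2 of N = 5).
Log shortfalls: ln(5425/4450) = 0.1981; ln(5425/5200) = 0.0424.
W = 0.240473 / 5 = 0.0481.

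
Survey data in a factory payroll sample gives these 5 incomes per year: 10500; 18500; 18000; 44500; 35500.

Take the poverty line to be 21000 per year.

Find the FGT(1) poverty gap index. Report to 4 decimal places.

0.1524

Poor units: 10500, 18000, 18500 (q = 3 of N = 5).
Relative gaps: (21000−10500)/21000 = 0.5000; (21000−18000)/21000 = 0.1429; (21000−18500)/21000 = 0.1190.
Sum of shortfalls = 0.761905; P₁ averages over all N: 0.761905 / 5 = 0.1524.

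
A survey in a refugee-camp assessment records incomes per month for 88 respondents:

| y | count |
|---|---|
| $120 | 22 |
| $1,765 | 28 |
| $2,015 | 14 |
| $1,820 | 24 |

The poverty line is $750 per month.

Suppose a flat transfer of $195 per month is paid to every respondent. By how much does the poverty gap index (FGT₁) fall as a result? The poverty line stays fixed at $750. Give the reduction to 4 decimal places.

Before: below the line — 22×$120; poverty gap index (FGT₁) = 0.210000.
After the $195 transfer: below the line — 22×$315; poverty gap index (FGT₁) = 0.145000.
Reduction = 0.210000 − 0.145000 = 0.0650.

0.0650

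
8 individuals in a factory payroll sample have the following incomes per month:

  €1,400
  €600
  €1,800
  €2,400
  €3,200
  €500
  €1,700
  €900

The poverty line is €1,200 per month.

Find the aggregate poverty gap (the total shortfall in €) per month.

Below the line: €500, €600, €900 (q = 3 of N = 8).
Individual gaps: 1200−500 = 700; 1200−600 = 600; 1200−900 = 300.
Aggregate gap = €1,600.

€1,600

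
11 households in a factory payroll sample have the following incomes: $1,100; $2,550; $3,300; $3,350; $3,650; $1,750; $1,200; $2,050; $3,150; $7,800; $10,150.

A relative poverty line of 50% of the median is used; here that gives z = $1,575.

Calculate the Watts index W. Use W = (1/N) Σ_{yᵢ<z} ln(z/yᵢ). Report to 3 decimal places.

0.057

Incomes under z: $1,100, $1,200 (q = 2 of N = 11).
ln(z/y) terms: ln(1575/1100) = 0.3589; ln(1575/1200) = 0.2719.
W = 0.630879 / 11 = 0.057.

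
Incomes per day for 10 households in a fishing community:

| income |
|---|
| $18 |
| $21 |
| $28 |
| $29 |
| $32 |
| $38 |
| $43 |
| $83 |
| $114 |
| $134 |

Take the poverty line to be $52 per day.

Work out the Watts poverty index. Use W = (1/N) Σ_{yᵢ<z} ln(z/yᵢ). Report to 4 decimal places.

0.4160

Below the line: $18, $21, $28, $29, $32, $38, $43 (q = 7 of N = 10).
ln(z/y) terms: ln(52/18) = 1.0609; ln(52/21) = 0.9067; ln(52/28) = 0.6190; ln(52/29) = 0.5839; ln(52/32) = 0.4855; ln(52/38) = 0.3137; ln(52/43) = 0.1900.
W = 4.159789 / 10 = 0.4160.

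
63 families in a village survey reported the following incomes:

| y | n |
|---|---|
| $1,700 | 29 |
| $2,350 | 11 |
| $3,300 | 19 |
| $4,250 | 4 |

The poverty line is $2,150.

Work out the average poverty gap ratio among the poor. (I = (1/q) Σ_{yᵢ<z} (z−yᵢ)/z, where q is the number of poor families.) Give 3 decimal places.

Below z: 29×$1,700 (q = 29 of N = 63).
Relative gaps: 0.2093 (×29); sum = 6.069767.
I averages over the q = 29 poor units only: 6.069767 / 29 = 0.209.

0.209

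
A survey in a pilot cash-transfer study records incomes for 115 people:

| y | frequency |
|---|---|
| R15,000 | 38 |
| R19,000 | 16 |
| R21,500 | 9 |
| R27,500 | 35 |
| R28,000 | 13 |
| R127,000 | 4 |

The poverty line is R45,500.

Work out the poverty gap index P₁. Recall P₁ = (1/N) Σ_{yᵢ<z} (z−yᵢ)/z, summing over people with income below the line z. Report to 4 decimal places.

0.5077

Incomes under z: 38×R15,000, 16×R19,000, 9×R21,500, 35×R27,500, 13×R28,000 (q = 111 of N = 115).
Relative gaps: (45500−15000)/45500 = 0.6703 (×38); (45500−19000)/45500 = 0.5824 (×16); (45500−21500)/45500 = 0.5275 (×9); (45500−27500)/45500 = 0.3956 (×35); (45500−28000)/45500 = 0.3846 (×13).
Σ = 58.384615. Dividing by the full population N = 115 gives P₁ = 0.5077.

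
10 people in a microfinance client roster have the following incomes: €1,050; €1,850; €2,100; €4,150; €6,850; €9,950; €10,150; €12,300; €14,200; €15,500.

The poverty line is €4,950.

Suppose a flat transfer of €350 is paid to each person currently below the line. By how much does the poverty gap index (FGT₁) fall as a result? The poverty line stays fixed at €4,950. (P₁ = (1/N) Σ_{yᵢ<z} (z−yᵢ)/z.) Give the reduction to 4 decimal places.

0.0283

Before: below the line — €1,050, €1,850, €2,100, €4,150; poverty gap index (FGT₁) = 0.215152.
After the €350 transfer: below the line — €1,400, €2,200, €2,450, €4,500; poverty gap index (FGT₁) = 0.186869.
Reduction = 0.215152 − 0.186869 = 0.0283.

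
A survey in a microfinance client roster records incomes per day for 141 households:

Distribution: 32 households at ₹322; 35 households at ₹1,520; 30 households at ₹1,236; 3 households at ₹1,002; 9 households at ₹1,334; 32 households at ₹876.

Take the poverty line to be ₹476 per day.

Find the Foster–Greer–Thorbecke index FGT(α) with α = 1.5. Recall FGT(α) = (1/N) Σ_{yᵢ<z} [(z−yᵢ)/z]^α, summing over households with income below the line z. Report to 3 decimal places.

0.042

Below the line: 32×₹322 (q = 32 of N = 141).
Shortfall ratios: (476−322)/476 = 0.3235 (×32).
Raised to α = 1.5: 0.18402 (×32).
Sum = 5.888716; FGT(1.5) = 5.888716 / 141 = 0.042.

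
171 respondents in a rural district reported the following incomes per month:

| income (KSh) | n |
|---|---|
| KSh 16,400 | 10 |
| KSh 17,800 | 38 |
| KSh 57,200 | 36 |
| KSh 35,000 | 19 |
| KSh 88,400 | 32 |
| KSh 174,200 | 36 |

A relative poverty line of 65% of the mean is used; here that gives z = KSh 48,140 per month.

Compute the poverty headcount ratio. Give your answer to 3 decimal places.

67 of the 171 respondents have income below KSh 48,140.
H = 67/171 = 0.392.

0.392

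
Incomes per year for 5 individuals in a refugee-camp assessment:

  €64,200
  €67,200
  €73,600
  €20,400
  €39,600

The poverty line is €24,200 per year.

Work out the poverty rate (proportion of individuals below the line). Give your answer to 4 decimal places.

0.2000

1 of the 5 individuals have income below €24,200.
H = 1/5 = 0.2000.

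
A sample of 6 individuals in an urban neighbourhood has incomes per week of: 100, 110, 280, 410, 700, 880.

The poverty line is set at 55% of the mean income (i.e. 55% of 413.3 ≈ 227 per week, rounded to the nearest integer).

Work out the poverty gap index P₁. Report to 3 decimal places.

Poor units: 100, 110 (q = 2 of N = 6).
Shortfall ratios: (227−100)/227 = 0.5595; (227−110)/227 = 0.5154.
Σ = 1.074890. Dividing by the full population N = 6 gives P₁ = 0.179.

0.179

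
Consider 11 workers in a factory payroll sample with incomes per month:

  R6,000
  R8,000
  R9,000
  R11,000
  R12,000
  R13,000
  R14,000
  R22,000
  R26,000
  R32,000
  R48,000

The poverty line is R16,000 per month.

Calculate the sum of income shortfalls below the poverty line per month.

R39,000

Below the line: R6,000, R8,000, R9,000, R11,000, R12,000, R13,000, R14,000 (q = 7 of N = 11).
Individual gaps: 16000−6000 = 10000; 16000−8000 = 8000; 16000−9000 = 7000; 16000−11000 = 5000; 16000−12000 = 4000; 16000−13000 = 3000; 16000−14000 = 2000.
Aggregate gap = R39,000.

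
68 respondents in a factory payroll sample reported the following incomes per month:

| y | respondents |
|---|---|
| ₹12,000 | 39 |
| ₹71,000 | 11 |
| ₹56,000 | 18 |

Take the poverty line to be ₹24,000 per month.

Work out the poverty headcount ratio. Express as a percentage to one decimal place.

39 of the 68 respondents have income below ₹24,000.
H = 39/68 = 57.4%.

57.4%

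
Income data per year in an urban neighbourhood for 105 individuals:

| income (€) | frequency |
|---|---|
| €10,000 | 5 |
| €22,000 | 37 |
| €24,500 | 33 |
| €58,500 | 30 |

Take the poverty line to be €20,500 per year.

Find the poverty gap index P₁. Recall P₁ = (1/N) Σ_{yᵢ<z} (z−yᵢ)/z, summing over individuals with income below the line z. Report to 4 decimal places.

Poor units: 5×€10,000 (q = 5 of N = 105).
Normalized shortfalls: (20500−10000)/20500 = 0.5122 (×5).
Sum of shortfalls = 2.560976; P₁ averages over all N: 2.560976 / 105 = 0.0244.

0.0244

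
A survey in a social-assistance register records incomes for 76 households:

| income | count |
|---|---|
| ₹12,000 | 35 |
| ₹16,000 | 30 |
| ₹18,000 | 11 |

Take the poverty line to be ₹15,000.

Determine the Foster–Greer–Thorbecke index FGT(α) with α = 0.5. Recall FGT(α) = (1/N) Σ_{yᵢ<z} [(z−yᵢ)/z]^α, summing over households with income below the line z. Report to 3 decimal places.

Incomes under z: 35×₹12,000 (q = 35 of N = 76).
Relative gaps: (15000−12000)/15000 = 0.2000 (×35).
Raised to α = 0.5: 0.44721 (×35).
Sum = 15.652476; FGT(0.5) = 15.652476 / 76 = 0.206.

0.206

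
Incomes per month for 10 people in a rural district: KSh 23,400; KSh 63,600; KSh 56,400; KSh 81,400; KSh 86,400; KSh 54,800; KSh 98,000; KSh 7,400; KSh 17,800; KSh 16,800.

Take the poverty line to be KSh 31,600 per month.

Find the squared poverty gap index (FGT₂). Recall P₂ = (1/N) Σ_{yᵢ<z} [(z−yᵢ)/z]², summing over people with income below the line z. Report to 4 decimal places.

Poor units: KSh 7,400, KSh 16,800, KSh 17,800, KSh 23,400 (q = 4 of N = 10).
Normalized shortfalls: (31600−7400)/31600 = 0.7658; (31600−16800)/31600 = 0.4684; (31600−17800)/31600 = 0.4367; (31600−23400)/31600 = 0.2595.
Squared: 0.5865; 0.2194; 0.1907; 0.0673.
Sum = 1.063892; P₂ = 1.063892 / 10 = 0.1064.

0.1064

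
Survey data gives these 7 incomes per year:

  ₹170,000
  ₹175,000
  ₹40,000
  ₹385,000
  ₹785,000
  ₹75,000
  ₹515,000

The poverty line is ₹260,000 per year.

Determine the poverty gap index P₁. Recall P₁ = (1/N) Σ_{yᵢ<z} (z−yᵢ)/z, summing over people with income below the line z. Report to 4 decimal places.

0.3187

Below the line: ₹40,000, ₹75,000, ₹170,000, ₹175,000 (q = 4 of N = 7).
Normalized shortfalls: (260000−40000)/260000 = 0.8462; (260000−75000)/260000 = 0.7115; (260000−170000)/260000 = 0.3462; (260000−175000)/260000 = 0.3269.
Σ = 2.230769. Dividing by the full population N = 7 gives P₁ = 0.3187.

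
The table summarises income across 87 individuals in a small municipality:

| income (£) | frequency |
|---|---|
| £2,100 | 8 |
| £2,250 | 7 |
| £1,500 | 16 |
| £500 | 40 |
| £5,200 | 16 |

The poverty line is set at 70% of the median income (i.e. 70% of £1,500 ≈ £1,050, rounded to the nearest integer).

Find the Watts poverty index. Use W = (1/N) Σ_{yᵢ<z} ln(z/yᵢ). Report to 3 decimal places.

0.341

Below the line: 40×£500 (q = 40 of N = 87).
Log gaps: ln(1050/500) = 0.7419 (×40).
W = 29.677494 / 87 = 0.341.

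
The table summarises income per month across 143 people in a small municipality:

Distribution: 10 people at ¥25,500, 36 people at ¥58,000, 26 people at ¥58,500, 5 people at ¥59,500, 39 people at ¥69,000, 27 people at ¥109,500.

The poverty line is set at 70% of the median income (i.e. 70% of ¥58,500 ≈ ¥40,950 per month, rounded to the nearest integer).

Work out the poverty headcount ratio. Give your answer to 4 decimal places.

0.0699

10 of the 143 people have income below ¥40,950.
H = 10/143 = 0.0699.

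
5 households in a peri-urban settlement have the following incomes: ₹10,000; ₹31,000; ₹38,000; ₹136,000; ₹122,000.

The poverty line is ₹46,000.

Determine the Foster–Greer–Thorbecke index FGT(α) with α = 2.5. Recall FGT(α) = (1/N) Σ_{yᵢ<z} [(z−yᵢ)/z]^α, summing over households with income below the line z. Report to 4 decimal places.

Poor units: ₹10,000, ₹31,000, ₹38,000 (q = 3 of N = 5).
Normalized shortfalls: (46000−10000)/46000 = 0.7826; (46000−31000)/46000 = 0.3261; (46000−38000)/46000 = 0.1739.
Raised to α = 2.5: 0.54183; 0.06072; 0.01261.
Sum = 0.615162; FGT(2.5) = 0.615162 / 5 = 0.1230.

0.1230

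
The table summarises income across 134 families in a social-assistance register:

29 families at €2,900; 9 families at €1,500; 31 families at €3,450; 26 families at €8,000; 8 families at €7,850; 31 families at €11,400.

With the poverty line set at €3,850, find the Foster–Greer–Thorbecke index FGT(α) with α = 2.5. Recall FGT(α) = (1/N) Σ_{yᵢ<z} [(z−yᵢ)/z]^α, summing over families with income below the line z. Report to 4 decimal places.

Below the line: 9×€1,500, 29×€2,900, 31×€3,450 (q = 69 of N = 134).
Normalized shortfalls: (3850−1500)/3850 = 0.6104 (×9); (3850−2900)/3850 = 0.2468 (×29); (3850−3450)/3850 = 0.1039 (×31).
Raised to α = 2.5: 0.29108 (×9); 0.03025 (×29); 0.00348 (×31).
Sum = 3.604725; FGT(2.5) = 3.604725 / 134 = 0.0269.

0.0269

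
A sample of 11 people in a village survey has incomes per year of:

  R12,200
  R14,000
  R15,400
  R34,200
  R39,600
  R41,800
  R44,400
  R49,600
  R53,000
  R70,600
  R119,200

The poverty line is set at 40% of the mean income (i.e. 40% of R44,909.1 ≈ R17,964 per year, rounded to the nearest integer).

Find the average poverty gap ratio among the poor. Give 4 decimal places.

Poor units: R12,200, R14,000, R15,400 (q = 3 of N = 11).
Shortfall ratios (z−y)/z: 0.3209, 0.2207, 0.1427; sum = 0.684257.
The income-gap ratio divides by q (the poor only): 0.684257 / 3 = 0.2281.

0.2281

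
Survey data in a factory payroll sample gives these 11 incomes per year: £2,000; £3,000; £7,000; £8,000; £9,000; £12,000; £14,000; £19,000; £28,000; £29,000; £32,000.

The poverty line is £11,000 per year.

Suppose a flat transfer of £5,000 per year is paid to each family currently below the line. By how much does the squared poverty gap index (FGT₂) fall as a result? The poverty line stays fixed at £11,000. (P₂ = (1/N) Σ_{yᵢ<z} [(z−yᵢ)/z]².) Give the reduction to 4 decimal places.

0.1119

Before: below the line — £2,000, £3,000, £7,000, £8,000, £9,000; squared poverty gap index (FGT₂) = 0.130729.
After the £5,000 transfer: below the line — £7,000, £8,000; squared poverty gap index (FGT₂) = 0.018783.
Reduction = 0.130729 − 0.018783 = 0.1119.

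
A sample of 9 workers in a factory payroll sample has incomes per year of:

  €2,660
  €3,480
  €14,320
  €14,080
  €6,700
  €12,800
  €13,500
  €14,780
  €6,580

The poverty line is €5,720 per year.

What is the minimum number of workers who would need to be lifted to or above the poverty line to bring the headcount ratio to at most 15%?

1

Currently q = 2 of N = 9 are below the line (H = 0.222).
A headcount ratio of at most 15% allows at most ⌊0.15 × 9⌋ = 1 poor workers.
So at least 2 − 1 = 1 must be lifted.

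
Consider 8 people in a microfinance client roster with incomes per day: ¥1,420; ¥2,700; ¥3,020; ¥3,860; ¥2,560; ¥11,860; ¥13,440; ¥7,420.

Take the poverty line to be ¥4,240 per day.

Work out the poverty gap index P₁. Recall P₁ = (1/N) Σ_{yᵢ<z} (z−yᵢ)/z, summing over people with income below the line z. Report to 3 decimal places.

Below z: ¥1,420, ¥2,560, ¥2,700, ¥3,020, ¥3,860 (q = 5 of N = 8).
Normalized shortfalls: (4240−1420)/4240 = 0.6651; (4240−2560)/4240 = 0.3962; (4240−2700)/4240 = 0.3632; (4240−3020)/4240 = 0.2877; (4240−3860)/4240 = 0.0896.
Sum of shortfalls = 1.801887; P₁ averages over all N: 1.801887 / 8 = 0.225.

0.225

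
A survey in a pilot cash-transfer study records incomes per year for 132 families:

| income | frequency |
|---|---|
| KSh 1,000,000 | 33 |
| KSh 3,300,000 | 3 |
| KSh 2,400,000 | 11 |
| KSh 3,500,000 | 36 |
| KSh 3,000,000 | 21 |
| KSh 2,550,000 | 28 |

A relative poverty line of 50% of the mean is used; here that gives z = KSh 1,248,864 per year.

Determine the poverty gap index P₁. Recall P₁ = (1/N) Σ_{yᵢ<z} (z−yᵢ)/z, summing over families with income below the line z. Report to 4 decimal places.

0.0498

Poor units: 33×KSh 1,000,000 (q = 33 of N = 132).
Gap ratios (z−y)/z: (1248864−1000000)/1248864 = 0.1993 (×33).
Sum of shortfalls = 6.575986; P₁ averages over all N: 6.575986 / 132 = 0.0498.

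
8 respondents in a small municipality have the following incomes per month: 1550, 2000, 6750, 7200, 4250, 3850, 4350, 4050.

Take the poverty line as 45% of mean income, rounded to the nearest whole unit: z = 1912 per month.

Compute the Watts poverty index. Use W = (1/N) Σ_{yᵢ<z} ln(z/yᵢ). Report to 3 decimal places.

0.026

Below z: 1550 (q = 1 of N = 8).
Log gaps: ln(1912/1550) = 0.2099.
W = 0.209895 / 8 = 0.026.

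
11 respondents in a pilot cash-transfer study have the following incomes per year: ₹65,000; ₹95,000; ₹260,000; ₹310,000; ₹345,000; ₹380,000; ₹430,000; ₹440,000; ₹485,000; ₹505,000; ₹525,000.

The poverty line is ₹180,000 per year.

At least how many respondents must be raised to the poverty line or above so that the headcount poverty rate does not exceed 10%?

Currently q = 2 of N = 11 are below the line (H = 0.182).
A headcount ratio of at most 10% allows at most ⌊0.10 × 11⌋ = 1 poor respondents.
So at least 2 − 1 = 1 must be lifted.

1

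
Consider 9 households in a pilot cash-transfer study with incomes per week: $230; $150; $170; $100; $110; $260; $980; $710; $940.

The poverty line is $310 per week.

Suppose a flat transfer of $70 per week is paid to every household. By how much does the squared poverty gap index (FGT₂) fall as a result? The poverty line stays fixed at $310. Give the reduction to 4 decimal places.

0.1024

Before: below the line — $100, $110, $150, $170, $230, $260; squared poverty gap index (FGT₂) = 0.159787.
After the $70 transfer: below the line — $170, $180, $220, $240, $300; squared poverty gap index (FGT₂) = 0.057348.
Reduction = 0.159787 − 0.057348 = 0.1024.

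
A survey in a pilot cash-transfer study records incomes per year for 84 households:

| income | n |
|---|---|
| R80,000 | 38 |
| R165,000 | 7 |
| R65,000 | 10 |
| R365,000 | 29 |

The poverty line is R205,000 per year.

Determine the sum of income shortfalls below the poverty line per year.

Poor units: 10×R65,000, 38×R80,000, 7×R165,000 (q = 55 of N = 84).
Individual gaps: 10×(205000−65000) = 1400000; 38×(205000−80000) = 4750000; 7×(205000−165000) = 280000.
Aggregate gap = R6,430,000.

R6,430,000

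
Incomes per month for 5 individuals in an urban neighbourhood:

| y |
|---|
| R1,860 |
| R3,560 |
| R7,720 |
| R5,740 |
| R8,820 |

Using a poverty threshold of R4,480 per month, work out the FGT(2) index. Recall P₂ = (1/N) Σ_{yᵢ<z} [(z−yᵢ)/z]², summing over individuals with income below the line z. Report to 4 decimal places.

0.0768

Below z: R1,860, R3,560 (q = 2 of N = 5).
Relative gaps: (4480−1860)/4480 = 0.5848; (4480−3560)/4480 = 0.2054.
Squared: 0.3420; 0.0422.
Sum = 0.384188; P₂ = 0.384188 / 5 = 0.0768.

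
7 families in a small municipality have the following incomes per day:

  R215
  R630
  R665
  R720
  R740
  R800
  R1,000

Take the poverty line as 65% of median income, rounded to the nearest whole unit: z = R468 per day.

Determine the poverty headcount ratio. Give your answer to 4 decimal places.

1 of the 7 families have income below R468.
H = 1/7 = 0.1429.

0.1429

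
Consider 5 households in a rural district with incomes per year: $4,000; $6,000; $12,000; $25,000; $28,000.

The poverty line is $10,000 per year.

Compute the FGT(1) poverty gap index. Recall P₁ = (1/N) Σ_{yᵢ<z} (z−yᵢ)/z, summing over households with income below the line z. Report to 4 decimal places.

0.2000

Below z: $4,000, $6,000 (q = 2 of N = 5).
Shortfall ratios: (10000−4000)/10000 = 0.6000; (10000−6000)/10000 = 0.4000.
Sum of shortfalls = 1.000000; P₁ averages over all N: 1.000000 / 5 = 0.2000.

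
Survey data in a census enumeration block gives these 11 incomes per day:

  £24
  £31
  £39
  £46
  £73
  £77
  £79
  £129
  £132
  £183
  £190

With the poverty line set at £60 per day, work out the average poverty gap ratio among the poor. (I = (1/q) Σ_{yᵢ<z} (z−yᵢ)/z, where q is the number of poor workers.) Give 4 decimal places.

Below the line: £24, £31, £39, £46 (q = 4 of N = 11).
Shortfall ratios (z−y)/z: 0.6000, 0.4833, 0.3500, 0.2333; sum = 1.666667.
The income-gap ratio divides by q (the poor only): 1.666667 / 4 = 0.4167.

0.4167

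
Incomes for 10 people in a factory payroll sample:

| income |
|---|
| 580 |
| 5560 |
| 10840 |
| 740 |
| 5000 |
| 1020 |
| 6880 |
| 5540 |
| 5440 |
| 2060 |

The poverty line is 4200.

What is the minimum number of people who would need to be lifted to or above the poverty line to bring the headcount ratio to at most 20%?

2

Currently q = 4 of N = 10 are below the line (H = 0.400).
A headcount ratio of at most 20% allows at most ⌊0.20 × 10⌋ = 2 poor people.
So at least 4 − 2 = 2 must be lifted.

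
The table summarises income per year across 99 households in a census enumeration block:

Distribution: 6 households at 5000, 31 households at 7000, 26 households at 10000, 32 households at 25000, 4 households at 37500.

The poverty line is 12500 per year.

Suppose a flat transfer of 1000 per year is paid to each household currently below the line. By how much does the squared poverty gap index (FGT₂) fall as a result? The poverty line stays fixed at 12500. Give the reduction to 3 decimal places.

Before: below the line — 6×5000, 31×7000, 26×10000; squared poverty gap index (FGT₂) = 0.09295.
After the 1000 transfer: below the line — 6×6000, 31×8000, 26×11000; squared poverty gap index (FGT₂) = 0.06075.
Reduction = 0.09295 − 0.06075 = 0.032.

0.032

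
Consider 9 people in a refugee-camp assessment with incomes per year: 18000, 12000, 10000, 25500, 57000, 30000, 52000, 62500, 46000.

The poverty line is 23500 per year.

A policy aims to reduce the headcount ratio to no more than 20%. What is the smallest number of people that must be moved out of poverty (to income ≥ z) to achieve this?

2

3 of the 9 people are poor, so H = 3/9 = 0.333.
A headcount ratio of at most 20% allows at most ⌊0.20 × 9⌋ = 1 poor people.
So at least 3 − 1 = 2 must be lifted.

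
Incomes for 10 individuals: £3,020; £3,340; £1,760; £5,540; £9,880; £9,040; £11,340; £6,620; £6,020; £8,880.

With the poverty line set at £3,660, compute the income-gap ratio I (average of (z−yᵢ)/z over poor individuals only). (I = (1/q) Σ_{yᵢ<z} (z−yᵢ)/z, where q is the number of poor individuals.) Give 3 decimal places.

0.260

Incomes under z: £1,760, £3,020, £3,340 (q = 3 of N = 10).
Relative gaps: 0.5191, 0.1749, 0.0874; sum = 0.781421.
I averages over the q = 3 poor units only: 0.781421 / 3 = 0.260.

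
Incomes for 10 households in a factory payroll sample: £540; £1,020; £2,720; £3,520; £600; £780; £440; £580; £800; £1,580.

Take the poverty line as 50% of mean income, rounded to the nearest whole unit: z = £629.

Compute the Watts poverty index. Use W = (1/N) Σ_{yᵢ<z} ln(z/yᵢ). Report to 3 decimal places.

0.064

Below the line: £440, £540, £580, £600 (q = 4 of N = 10).
Log shortfalls: ln(629/440) = 0.3574; ln(629/540) = 0.1526; ln(629/580) = 0.0811; ln(629/600) = 0.0472.
W = 0.638223 / 10 = 0.064.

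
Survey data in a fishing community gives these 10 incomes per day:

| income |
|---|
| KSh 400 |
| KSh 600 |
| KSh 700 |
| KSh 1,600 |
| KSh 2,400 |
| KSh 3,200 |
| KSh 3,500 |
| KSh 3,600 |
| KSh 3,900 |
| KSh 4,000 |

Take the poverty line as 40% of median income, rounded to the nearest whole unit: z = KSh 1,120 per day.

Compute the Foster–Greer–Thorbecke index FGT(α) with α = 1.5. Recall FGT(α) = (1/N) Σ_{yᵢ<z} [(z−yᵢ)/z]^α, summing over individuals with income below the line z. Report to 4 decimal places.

Incomes under z: KSh 400, KSh 600, KSh 700 (q = 3 of N = 10).
Shortfall ratios: (1120−400)/1120 = 0.6429; (1120−600)/1120 = 0.4643; (1120−700)/1120 = 0.3750.
Raised to α = 1.5: 0.51543; 0.31636; 0.22964.
Sum = 1.061429; FGT(1.5) = 1.061429 / 10 = 0.1061.

0.1061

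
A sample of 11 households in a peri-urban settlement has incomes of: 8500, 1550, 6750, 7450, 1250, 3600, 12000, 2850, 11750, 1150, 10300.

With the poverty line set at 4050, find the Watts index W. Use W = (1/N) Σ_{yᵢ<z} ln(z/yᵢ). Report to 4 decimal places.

Below z: 1150, 1250, 1550, 2850, 3600 (q = 5 of N = 11).
ln(z/y) terms: ln(4050/1150) = 1.2590; ln(4050/1250) = 1.1756; ln(4050/1550) = 0.9605; ln(4050/2850) = 0.3514; ln(4050/3600) = 0.1178.
W = 3.864171 / 11 = 0.3513.

0.3513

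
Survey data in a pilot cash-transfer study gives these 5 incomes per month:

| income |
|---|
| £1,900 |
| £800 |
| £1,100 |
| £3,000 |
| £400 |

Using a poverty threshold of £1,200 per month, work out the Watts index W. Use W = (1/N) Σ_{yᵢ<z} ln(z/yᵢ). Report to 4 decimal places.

0.3182

Below z: £400, £800, £1,100 (q = 3 of N = 5).
Log shortfalls: ln(1200/400) = 1.0986; ln(1200/800) = 0.4055; ln(1200/1100) = 0.0870.
W = 1.591089 / 5 = 0.3182.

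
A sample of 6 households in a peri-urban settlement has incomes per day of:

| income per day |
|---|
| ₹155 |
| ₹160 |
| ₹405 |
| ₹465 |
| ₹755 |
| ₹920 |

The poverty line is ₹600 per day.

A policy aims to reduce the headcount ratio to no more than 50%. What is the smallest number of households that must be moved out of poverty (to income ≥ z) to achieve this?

4 of the 6 households are poor, so H = 4/6 = 0.667.
A headcount ratio of at most 50% allows at most ⌊0.50 × 6⌋ = 3 poor households.
So at least 4 − 3 = 1 must be lifted.

1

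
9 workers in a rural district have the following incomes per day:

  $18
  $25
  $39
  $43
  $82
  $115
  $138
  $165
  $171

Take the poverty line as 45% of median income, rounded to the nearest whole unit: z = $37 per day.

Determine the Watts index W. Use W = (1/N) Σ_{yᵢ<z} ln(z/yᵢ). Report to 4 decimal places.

Incomes under z: $18, $25 (q = 2 of N = 9).
Log gaps: ln(37/18) = 0.7205; ln(37/25) = 0.3920.
W = 1.112588 / 9 = 0.1236.

0.1236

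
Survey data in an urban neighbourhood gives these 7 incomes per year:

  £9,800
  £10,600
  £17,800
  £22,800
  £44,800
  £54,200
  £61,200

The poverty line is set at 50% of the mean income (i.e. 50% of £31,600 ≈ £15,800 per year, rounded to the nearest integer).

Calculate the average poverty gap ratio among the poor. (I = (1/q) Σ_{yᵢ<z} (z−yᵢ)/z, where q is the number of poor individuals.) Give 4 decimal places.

0.3544

Below z: £9,800, £10,600 (q = 2 of N = 7).
Shortfall ratios (z−y)/z: 0.3797, 0.3291; sum = 0.708861.
I averages over the q = 2 poor units only: 0.708861 / 2 = 0.3544.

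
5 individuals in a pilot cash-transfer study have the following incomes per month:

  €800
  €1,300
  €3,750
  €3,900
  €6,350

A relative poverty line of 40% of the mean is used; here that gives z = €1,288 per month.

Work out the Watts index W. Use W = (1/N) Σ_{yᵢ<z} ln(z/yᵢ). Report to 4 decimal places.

0.0952

Below the line: €800 (q = 1 of N = 5).
Log gaps: ln(1288/800) = 0.4762.
W = 0.476234 / 5 = 0.0952.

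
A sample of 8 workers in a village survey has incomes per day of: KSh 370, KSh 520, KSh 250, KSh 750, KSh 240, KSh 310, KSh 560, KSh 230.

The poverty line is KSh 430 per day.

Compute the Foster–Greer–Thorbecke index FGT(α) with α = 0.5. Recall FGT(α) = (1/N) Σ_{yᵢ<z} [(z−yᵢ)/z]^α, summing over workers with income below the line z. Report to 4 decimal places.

0.3619

Below the line: KSh 230, KSh 240, KSh 250, KSh 310, KSh 370 (q = 5 of N = 8).
Normalized shortfalls: (430−230)/430 = 0.4651; (430−240)/430 = 0.4419; (430−250)/430 = 0.4186; (430−310)/430 = 0.2791; (430−370)/430 = 0.1395.
Raised to α = 0.5: 0.68199; 0.66473; 0.64700; 0.52827; 0.37354.
Sum = 2.895531; FGT(0.5) = 2.895531 / 8 = 0.3619.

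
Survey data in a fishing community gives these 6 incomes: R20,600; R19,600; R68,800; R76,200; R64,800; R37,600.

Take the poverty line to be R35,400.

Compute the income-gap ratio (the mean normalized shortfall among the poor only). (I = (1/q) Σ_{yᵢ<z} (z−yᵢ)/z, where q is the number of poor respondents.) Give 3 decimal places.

Poor units: R19,600, R20,600 (q = 2 of N = 6).
Shortfall ratios (z−y)/z: 0.4463, 0.4181; sum = 0.864407.
The income-gap ratio divides by q (the poor only): 0.864407 / 2 = 0.432.

0.432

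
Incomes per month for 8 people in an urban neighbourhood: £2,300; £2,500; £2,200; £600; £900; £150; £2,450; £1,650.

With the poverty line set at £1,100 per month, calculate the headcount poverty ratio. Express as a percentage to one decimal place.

37.5%

3 of the 8 people have income below £1,100.
H = 3/8 = 37.5%.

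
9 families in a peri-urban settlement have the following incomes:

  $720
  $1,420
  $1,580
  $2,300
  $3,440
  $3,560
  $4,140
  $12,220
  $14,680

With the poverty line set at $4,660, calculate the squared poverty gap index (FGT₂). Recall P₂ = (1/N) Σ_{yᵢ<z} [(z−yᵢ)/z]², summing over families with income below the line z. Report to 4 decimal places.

Below the line: $720, $1,420, $1,580, $2,300, $3,440, $3,560, $4,140 (q = 7 of N = 9).
Normalized shortfalls: (4660−720)/4660 = 0.8455; (4660−1420)/4660 = 0.6953; (4660−1580)/4660 = 0.6609; (4660−2300)/4660 = 0.5064; (4660−3440)/4660 = 0.2618; (4660−3560)/4660 = 0.2361; (4660−4140)/4660 = 0.1116.
Squared: 0.7149; 0.4834; 0.4368; 0.2565; 0.0685; 0.0557; 0.0125.
Sum = 2.028311; P₂ = 2.028311 / 9 = 0.2254.

0.2254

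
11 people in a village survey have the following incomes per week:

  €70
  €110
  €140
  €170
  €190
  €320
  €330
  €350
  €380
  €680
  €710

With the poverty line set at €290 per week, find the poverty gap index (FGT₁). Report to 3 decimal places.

0.241

Poor units: €70, €110, €140, €170, €190 (q = 5 of N = 11).
Relative gaps: (290−70)/290 = 0.7586; (290−110)/290 = 0.6207; (290−140)/290 = 0.5172; (290−170)/290 = 0.4138; (290−190)/290 = 0.3448.
Sum of shortfalls = 2.655172; P₁ averages over all N: 2.655172 / 11 = 0.241.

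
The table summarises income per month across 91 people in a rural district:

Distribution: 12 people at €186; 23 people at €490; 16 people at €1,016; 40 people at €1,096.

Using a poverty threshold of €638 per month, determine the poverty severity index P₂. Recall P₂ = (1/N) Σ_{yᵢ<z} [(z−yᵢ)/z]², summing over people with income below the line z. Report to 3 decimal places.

Poor units: 12×€186, 23×€490 (q = 35 of N = 91).
Shortfall ratios: (638−186)/638 = 0.7085 (×12); (638−490)/638 = 0.2320 (×23).
Squared: 0.5019 (×12); 0.0538 (×23).
Sum = 7.260738; P₂ = 7.260738 / 91 = 0.080.

0.080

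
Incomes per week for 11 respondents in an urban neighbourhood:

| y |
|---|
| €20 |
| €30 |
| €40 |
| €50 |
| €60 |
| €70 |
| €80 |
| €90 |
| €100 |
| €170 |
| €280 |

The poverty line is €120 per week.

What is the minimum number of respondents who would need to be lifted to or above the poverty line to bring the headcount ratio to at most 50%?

4

Currently q = 9 of N = 11 are below the line (H = 0.818).
A headcount ratio of at most 50% allows at most ⌊0.50 × 11⌋ = 5 poor respondents.
So at least 9 − 5 = 4 must be lifted.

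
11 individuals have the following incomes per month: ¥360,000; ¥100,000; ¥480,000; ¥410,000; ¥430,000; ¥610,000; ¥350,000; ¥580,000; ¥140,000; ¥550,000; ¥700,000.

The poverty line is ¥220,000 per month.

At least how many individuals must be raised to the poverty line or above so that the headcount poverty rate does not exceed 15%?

1

2 of the 11 individuals are poor, so H = 2/11 = 0.182.
A headcount ratio of at most 15% allows at most ⌊0.15 × 11⌋ = 1 poor individuals.
So at least 2 − 1 = 1 must be lifted.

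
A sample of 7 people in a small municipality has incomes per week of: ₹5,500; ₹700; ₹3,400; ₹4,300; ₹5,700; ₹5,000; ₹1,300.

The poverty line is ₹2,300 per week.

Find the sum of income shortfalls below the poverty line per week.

Below the line: ₹700, ₹1,300 (q = 2 of N = 7).
Individual gaps: 2300−700 = 1600; 2300−1300 = 1000.
Aggregate gap = ₹2,600.

₹2,600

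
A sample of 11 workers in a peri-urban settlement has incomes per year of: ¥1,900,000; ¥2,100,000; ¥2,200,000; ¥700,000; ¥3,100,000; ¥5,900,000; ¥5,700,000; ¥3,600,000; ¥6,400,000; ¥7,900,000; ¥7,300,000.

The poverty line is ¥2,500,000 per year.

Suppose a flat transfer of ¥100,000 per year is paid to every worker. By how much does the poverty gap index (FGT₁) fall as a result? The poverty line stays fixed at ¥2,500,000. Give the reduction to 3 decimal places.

0.015

Before: below the line — ¥700,000, ¥1,900,000, ¥2,100,000, ¥2,200,000; poverty gap index (FGT₁) = 0.11273.
After the ¥100,000 transfer: below the line — ¥800,000, ¥2,000,000, ¥2,200,000, ¥2,300,000; poverty gap index (FGT₁) = 0.09818.
Reduction = 0.11273 − 0.09818 = 0.015.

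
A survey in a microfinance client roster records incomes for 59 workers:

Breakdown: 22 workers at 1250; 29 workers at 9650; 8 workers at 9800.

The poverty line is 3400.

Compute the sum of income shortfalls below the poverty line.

47300

Below the line: 22×1250 (q = 22 of N = 59).
Individual gaps: 22×(3400−1250) = 47300.
Aggregate gap = 47300.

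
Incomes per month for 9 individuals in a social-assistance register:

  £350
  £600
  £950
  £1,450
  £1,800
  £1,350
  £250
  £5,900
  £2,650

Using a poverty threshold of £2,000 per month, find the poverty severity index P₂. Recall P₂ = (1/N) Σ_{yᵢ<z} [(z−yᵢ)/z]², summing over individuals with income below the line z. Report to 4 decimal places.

Poor units: £250, £350, £600, £950, £1,350, £1,450, £1,800 (q = 7 of N = 9).
Gap ratios (z−y)/z: (2000−250)/2000 = 0.8750; (2000−350)/2000 = 0.8250; (2000−600)/2000 = 0.7000; (2000−950)/2000 = 0.5250; (2000−1350)/2000 = 0.3250; (2000−1450)/2000 = 0.2750; (2000−1800)/2000 = 0.1000.
Squared: 0.7656; 0.6806; 0.4900; 0.2756; 0.1056; 0.0756; 0.0100.
Sum = 2.403125; P₂ = 2.403125 / 9 = 0.2670.

0.2670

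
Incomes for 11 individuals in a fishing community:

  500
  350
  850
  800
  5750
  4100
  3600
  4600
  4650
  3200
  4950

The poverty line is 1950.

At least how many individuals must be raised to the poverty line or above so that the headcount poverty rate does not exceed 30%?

Currently q = 4 of N = 11 are below the line (H = 0.364).
A headcount ratio of at most 30% allows at most ⌊0.30 × 11⌋ = 3 poor individuals.
So at least 4 − 3 = 1 must be lifted.

1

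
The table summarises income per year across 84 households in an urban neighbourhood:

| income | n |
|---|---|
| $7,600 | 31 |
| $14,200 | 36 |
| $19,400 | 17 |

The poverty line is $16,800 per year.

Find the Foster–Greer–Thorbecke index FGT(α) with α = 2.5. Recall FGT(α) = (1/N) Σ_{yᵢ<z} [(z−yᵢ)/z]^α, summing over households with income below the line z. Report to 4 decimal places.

Poor units: 31×$7,600, 36×$14,200 (q = 67 of N = 84).
Normalized shortfalls: (16800−7600)/16800 = 0.5476 (×31); (16800−14200)/16800 = 0.1548 (×36).
Raised to α = 2.5: 0.22192 (×31); 0.00942 (×36).
Sum = 7.218724; FGT(2.5) = 7.218724 / 84 = 0.0859.

0.0859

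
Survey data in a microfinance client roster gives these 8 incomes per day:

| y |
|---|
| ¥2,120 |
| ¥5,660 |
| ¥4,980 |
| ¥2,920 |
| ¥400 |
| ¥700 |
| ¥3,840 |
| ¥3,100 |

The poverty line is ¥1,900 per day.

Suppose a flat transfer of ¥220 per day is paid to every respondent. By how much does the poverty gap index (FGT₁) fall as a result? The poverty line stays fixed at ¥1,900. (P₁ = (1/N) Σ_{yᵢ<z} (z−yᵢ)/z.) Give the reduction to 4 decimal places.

Before: below the line — ¥400, ¥700; poverty gap index (FGT₁) = 0.177632.
After the ¥220 transfer: below the line — ¥620, ¥920; poverty gap index (FGT₁) = 0.148684.
Reduction = 0.177632 − 0.148684 = 0.0289.

0.0289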